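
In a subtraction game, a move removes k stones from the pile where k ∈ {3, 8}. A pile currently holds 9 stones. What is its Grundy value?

1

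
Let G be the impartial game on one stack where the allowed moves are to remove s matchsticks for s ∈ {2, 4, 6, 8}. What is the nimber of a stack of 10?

Compute g(0), g(1), … for moves {2, 4, 6, 8}:
g(0) = mex{} = 0
g(1) = mex{} = 0
g(2) = mex{0} = 1
g(3) = mex{0} = 1
g(4) = mex{0,1} = 2
g(5) = mex{0,1} = 2
g(6) = mex{0,1,2} = 3
g(7) = mex{0,1,2} = 3
g(8) = mex{0,1,2,3} = 4
g(9) = mex{0,1,2,3} = 4
g(10) = mex{1,2,3,4} = 0
So g(10) = 0.

0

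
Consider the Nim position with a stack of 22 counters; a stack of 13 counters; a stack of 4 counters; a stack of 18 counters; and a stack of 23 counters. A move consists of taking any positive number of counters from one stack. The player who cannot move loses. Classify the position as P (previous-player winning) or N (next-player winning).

Nim-sum: 22 ^ 13 ^ 4 ^ 18 ^ 23 = 26.
The nim-sum is 26 ≠ 0, so this is an N-position: the player to move can win.

N-position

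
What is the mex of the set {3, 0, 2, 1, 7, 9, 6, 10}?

4

The values 0, 1, 2, 3 are all present; 4 is the first non-negative integer missing from the set.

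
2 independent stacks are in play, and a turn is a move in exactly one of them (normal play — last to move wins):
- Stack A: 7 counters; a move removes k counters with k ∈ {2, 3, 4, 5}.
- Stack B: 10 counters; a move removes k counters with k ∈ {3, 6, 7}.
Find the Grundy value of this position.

0

Grundy values for stack A (subtraction set {2, 3, 4, 5}):
k:     0  1  2  3  4  5  6  7
g(k):  0  0  1  1  2  2  3  0
So g(7) = 0.
Build the Grundy sequence for stack B with g(k) = mex{g(k−s) : s ∈ {3, 6, 7}, s ≤ k}:
k:     0  1  2  3  4  5  6  7  8  9 10
g(k):  0  0  0  1  1  1  2  2  2  3  0
So g(10) = 0.
By the Sprague-Grundy theorem, the Grundy value of a sum of independent games is the XOR of the component values.
Combined value = 0 XOR 0 = 0.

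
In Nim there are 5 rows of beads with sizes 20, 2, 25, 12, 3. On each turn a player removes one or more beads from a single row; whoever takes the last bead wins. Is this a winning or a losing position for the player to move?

Losing position

Compute the nim-sum pairwise:
20 ⊕ 2 = 22
22 ⊕ 25 = 15
15 ⊕ 12 = 3
3 ⊕ 3 = 0
The nim-sum is 0, so this is a P-position: the player to move is in a losing position under optimal play.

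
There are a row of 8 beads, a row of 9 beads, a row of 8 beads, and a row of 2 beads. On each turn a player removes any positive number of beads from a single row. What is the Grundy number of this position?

Nim-sum: 8 ⊕ 9 ⊕ 8 ⊕ 2 = 11.

11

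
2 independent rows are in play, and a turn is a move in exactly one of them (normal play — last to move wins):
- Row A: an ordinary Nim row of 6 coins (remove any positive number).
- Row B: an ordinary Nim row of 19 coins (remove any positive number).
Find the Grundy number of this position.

Row A is a plain Nim row of size 6, so its Grundy value is 6.
Row B is a plain Nim row of size 19, so its Grundy value is 19.
The value of a disjunctive sum is the nim-sum of the parts.
Combined value = 6 XOR 19 = 21.

21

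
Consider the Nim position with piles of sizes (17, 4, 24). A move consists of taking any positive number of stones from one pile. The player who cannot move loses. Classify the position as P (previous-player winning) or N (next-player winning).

N-position

Compute the nim-sum pairwise:
17 ^ 4 = 21
21 ^ 24 = 13
The nim-sum is 13 ≠ 0, so this is an N-position: the player to move can win.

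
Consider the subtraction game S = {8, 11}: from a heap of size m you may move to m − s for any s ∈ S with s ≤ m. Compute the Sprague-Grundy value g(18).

Grundy values for subtraction set {8, 11}:
k:     0  1  2  3  4  5  6  7  8  9 10 11 12 13 14 15 16 17 18
g(k):  0  0  0  0  0  0  0  0  1  1  1  1  1  1  1  1  2  2  2
So g(18) = 2.

2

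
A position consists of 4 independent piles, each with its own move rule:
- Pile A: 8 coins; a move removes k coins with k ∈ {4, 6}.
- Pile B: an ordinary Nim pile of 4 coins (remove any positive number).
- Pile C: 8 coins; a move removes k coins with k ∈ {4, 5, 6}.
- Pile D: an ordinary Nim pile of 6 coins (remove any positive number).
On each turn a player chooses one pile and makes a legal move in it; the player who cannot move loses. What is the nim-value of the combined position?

Build the Grundy sequence for pile A with g(k) = mex{g(k−s) : s ∈ {4, 6}, s ≤ k}:
g(0) = mex{} = 0
g(1) = mex{} = 0
g(2) = mex{} = 0
g(3) = mex{} = 0
g(4) = mex{0} = 1
g(5) = mex{0} = 1
g(6) = mex{0} = 1
g(7) = mex{0} = 1
g(8) = mex{0,1} = 2
So g(8) = 2.
Pile B is a plain Nim pile of size 4, so its Grundy value is 4.
Grundy values for pile C (subtraction set {4, 5, 6}):
k:     0  1  2  3  4  5  6  7  8
g(k):  0  0  0  0  1  1  1  1  2
So g(8) = 2.
Pile D is a plain Nim pile of size 6, so its Grundy value is 6.
By the Sprague-Grundy theorem, the Grundy value of a sum of independent games is the XOR of the component values.
Combined value = 2 ⊕ 4 ⊕ 2 ⊕ 6 = 2.

2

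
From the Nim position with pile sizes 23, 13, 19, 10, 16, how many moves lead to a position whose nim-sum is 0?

3

Bitwise XOR of the heap sizes:
  10111  (23)
  01101  (13)
  10011  (19)
  01010  (10)
  10000  (16)
  -----
  10011  (19)
The overall nim-sum is X = 19. A pile of size p has a winning move iff p XOR X < p (reduce it to p XOR X).
  23: 23 XOR 19 = 4 < 23 — winning move (to 4).
  13: 13 XOR 19 = 30 ≥ 13 — no move.
  19: 19 XOR 19 = 0 < 19 — winning move (to 0).
  10: 10 XOR 19 = 25 ≥ 10 — no move.
  16: 16 XOR 19 = 3 < 16 — winning move (to 3).
That gives 3 winning moves.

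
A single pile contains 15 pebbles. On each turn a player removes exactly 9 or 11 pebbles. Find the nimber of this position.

1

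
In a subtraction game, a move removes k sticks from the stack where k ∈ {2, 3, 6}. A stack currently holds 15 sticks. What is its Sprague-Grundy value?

Build the Grundy sequence with g(k) = mex{g(k−s) : s ∈ {2, 3, 6}, s ≤ k}:
k:     0  1  2  3  4  5  6  7  8  9 10 11 12 13 14 15
g(k):  0  0  1  1  2  0  3  1  2  0  0  1  1  2  0  3
So g(15) = 3.

3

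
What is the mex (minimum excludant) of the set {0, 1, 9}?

2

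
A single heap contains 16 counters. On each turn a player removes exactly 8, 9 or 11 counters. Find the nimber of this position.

2

Grundy values for subtraction set {8, 9, 11}:
k:     0  1  2  3  4  5  6  7  8  9 10 11 12 13 14 15 16
g(k):  0  0  0  0  0  0  0  0  1  1  1  1  1  1  1  1  2
So g(16) = 2.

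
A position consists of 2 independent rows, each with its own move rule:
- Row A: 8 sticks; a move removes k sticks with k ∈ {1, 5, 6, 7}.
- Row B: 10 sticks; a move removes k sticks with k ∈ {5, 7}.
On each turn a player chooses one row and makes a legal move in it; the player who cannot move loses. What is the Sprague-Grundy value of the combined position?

Build the Grundy sequence for row A with g(k) = mex{g(k−s) : s ∈ {1, 5, 6, 7}, s ≤ k}:
k:     0  1  2  3  4  5  6  7  8
g(k):  0  1  0  1  0  1  2  3  2
So g(8) = 2.
Grundy values for row B (subtraction set {5, 7}):
k:     0  1  2  3  4  5  6  7  8  9 10
g(k):  0  0  0  0  0  1  1  1  1  1  2
So g(10) = 2.
By the Sprague-Grundy theorem, the Grundy value of a sum of independent games is the XOR of the component values.
Combined value = 2 XOR 2 = 0.

0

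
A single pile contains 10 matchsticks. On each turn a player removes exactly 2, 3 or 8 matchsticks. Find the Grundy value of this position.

0

Build the Grundy sequence with g(k) = mex{g(k−s) : s ∈ {2, 3, 8}, s ≤ k}:
k:     0  1  2  3  4  5  6  7  8  9 10
g(k):  0  0  1  1  2  0  0  1  1  2  0
So g(10) = 0.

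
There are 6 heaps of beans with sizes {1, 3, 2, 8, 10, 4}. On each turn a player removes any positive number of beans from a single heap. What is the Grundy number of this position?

Nim-sum: 1 XOR 3 XOR 2 XOR 8 XOR 10 XOR 4 = 6.

6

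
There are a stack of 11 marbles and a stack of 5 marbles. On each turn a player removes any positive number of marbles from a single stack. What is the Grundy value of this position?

14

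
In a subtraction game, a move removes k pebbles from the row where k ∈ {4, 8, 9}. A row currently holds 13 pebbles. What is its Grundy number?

Grundy values for subtraction set {4, 8, 9}:
k:     0  1  2  3  4  5  6  7  8  9 10 11 12 13
g(k):  0  0  0  0  1  1  1  1  2  2  2  2  3  0
So g(13) = 0.

0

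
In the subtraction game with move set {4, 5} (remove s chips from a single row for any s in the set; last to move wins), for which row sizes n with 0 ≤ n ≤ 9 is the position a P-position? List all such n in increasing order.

Compute g(0), g(1), … for moves {4, 5}:
k:     0  1  2  3  4  5  6  7  8  9
g(k):  0  0  0  0  1  1  1  1  2  0
The P-positions (g = 0) in 0..9 are 0, 1, 2, 3, 9.

0, 1, 2, 3, 9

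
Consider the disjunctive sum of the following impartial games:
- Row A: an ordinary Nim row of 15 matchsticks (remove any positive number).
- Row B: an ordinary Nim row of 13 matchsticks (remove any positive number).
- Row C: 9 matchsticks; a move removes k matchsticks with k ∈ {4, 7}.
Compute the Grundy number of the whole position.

0

Row A is a plain Nim row of size 15, so its Grundy value is 15.
Row B is a plain Nim row of size 13, so its Grundy value is 13.
Grundy values for row C (subtraction set {4, 7}):
k:     0  1  2  3  4  5  6  7  8  9
g(k):  0  0  0  0  1  1  1  1  2  2
So g(9) = 2.
By the Sprague-Grundy theorem, the Grundy value of a sum of independent games is the XOR of the component values.
Combined value = 15 XOR 13 XOR 2 = 0.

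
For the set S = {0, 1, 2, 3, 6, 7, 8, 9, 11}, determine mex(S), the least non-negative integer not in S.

The values 0, 1, 2, 3 are all present; 4 is the first non-negative integer missing from the set.

4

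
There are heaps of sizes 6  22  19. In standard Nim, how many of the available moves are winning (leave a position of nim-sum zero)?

Nim-sum: 6 ⊕ 22 ⊕ 19 = 3.
The overall nim-sum is X = 3. A heap of size p has a winning move iff p XOR X < p (reduce it to p XOR X).
  6: 6 XOR 3 = 5 < 6 — winning move (to 5).
  22: 22 XOR 3 = 21 < 22 — winning move (to 21).
  19: 19 XOR 3 = 16 < 19 — winning move (to 16).
That gives 3 winning moves.

3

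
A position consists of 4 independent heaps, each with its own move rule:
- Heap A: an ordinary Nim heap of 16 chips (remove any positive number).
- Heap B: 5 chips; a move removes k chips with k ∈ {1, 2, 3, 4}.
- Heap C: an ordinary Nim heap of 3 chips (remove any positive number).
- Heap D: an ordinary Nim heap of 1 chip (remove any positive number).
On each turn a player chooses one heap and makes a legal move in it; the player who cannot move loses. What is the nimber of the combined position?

18

Heap A is a plain Nim heap of size 16, so its Grundy value is 16.
Build the Grundy sequence for heap B with g(k) = mex{g(k−s) : s ∈ {1, 2, 3, 4}, s ≤ k}:
k:     0  1  2  3  4  5
g(k):  0  1  2  3  4  0
So g(5) = 0.
Heap C is a plain Nim heap of size 3, so its Grundy value is 3.
Heap D is a plain Nim heap of size 1, so its Grundy value is 1.
By the Sprague-Grundy theorem, the Grundy value of a sum of independent games is the XOR of the component values.
Combined value = 16 XOR 0 XOR 3 XOR 1 = 18.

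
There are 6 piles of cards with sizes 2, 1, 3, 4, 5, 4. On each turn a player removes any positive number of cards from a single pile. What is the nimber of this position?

Bitwise XOR of the heap sizes:
  010  (2)
  001  (1)
  011  (3)
  100  (4)
  101  (5)
  100  (4)
  ---
  101  (5)

5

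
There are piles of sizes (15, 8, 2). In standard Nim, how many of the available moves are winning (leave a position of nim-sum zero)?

Nim-sum: 15 ⊕ 8 ⊕ 2 = 5.
The overall nim-sum is X = 5. A pile of size p has a winning move iff p XOR X < p (reduce it to p XOR X).
  15: 15 XOR 5 = 10 < 15 — winning move (to 10).
  8: 8 XOR 5 = 13 ≥ 8 — no move.
  2: 2 XOR 5 = 7 ≥ 2 — no move.
That gives 1 winning move.

1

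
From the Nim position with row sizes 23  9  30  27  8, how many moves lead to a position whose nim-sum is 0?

3

In binary:
  10111  (23)
  01001  (9)
  11110  (30)
  11011  (27)
  01000  (8)
  -----
  10011  (19)
The overall nim-sum is X = 19. A row of size p has a winning move iff p XOR X < p (reduce it to p XOR X).
  23: 23 XOR 19 = 4 < 23 — winning move (to 4).
  9: 9 XOR 19 = 26 ≥ 9 — no move.
  30: 30 XOR 19 = 13 < 30 — winning move (to 13).
  27: 27 XOR 19 = 8 < 27 — winning move (to 8).
  8: 8 XOR 19 = 27 ≥ 8 — no move.
That gives 3 winning moves.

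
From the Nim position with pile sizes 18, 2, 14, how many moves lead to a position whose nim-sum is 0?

Bitwise XOR of the heap sizes:
  10010  (18)
  00010  (2)
  01110  (14)
  -----
  11110  (30)
The overall nim-sum is X = 30. A pile of size p has a winning move iff p XOR X < p (reduce it to p XOR X).
  18: 18 XOR 30 = 12 < 18 — winning move (to 12).
  2: 2 XOR 30 = 28 ≥ 2 — no move.
  14: 14 XOR 30 = 16 ≥ 14 — no move.
That gives 1 winning move.

1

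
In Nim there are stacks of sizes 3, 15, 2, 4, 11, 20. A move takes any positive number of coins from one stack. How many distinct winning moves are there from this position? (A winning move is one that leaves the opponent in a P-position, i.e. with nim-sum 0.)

1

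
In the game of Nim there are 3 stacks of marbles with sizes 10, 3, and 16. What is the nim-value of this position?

Nim-sum: 10 XOR 3 XOR 16 = 25.

25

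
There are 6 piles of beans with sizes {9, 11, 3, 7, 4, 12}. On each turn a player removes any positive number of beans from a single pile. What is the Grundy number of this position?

Nim-sum: 9 XOR 11 XOR 3 XOR 7 XOR 4 XOR 12 = 14.

14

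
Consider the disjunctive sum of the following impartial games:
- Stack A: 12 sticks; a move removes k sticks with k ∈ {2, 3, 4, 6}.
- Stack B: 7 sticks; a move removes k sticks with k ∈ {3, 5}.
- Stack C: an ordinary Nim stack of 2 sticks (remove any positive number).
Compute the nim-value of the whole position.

Build the Grundy sequence for stack A with g(k) = mex{g(k−s) : s ∈ {2, 3, 4, 6}, s ≤ k}:
g(0) = mex{} = 0
g(1) = mex{} = 0
g(2) = mex{0} = 1
g(3) = mex{0} = 1
g(4) = mex{0,1} = 2
g(5) = mex{0,1} = 2
g(6) = mex{0,1,2} = 3
g(7) = mex{0,1,2} = 3
g(8) = mex{1,2,3} = 0
g(9) = mex{1,2,3} = 0
g(10) = mex{0,2,3} = 1
g(11) = mex{0,2,3} = 1
g(12) = mex{0,1,3} = 2
So g(12) = 2.
For stack B, compute g(0), g(1), … with moves {3, 5}:
k:     0  1  2  3  4  5  6  7
g(k):  0  0  0  1  1  1  2  2
So g(7) = 2.
Stack C is a plain Nim stack of size 2, so its Grundy value is 2.
The value of a disjunctive sum is the nim-sum of the parts.
Combined value = 2 XOR 2 XOR 2 = 2.

2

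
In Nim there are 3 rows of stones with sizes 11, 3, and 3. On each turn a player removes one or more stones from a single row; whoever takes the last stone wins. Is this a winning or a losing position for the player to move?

Nim-sum: 11 XOR 3 XOR 3 = 11.
The nim-sum is 11 ≠ 0, so this is an N-position: the player to move can win.

Winning position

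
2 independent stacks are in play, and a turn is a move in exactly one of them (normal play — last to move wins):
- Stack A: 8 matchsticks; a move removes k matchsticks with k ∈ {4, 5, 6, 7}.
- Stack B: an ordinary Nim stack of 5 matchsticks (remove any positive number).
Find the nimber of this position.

Build the Grundy sequence for stack A with g(k) = mex{g(k−s) : s ∈ {4, 5, 6, 7}, s ≤ k}:
g(0) = mex{} = 0
g(1) = mex{} = 0
g(2) = mex{} = 0
g(3) = mex{} = 0
g(4) = mex{0} = 1
g(5) = mex{0} = 1
g(6) = mex{0} = 1
g(7) = mex{0} = 1
g(8) = mex{0,1} = 2
So g(8) = 2.
Stack B is a plain Nim stack of size 5, so its Grundy value is 5.
The value of a disjunctive sum is the nim-sum of the parts.
Combined value = 2 XOR 5 = 7.

7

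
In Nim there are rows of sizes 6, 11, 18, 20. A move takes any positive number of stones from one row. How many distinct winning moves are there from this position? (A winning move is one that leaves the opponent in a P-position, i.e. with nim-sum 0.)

1

Compute the nim-sum pairwise:
6 ^ 11 = 13
13 ^ 18 = 31
31 ^ 20 = 11
The overall nim-sum is X = 11. A row of size p has a winning move iff p XOR X < p (reduce it to p XOR X).
  6: 6 XOR 11 = 13 ≥ 6 — no move.
  11: 11 XOR 11 = 0 < 11 — winning move (to 0).
  18: 18 XOR 11 = 25 ≥ 18 — no move.
  20: 20 XOR 11 = 31 ≥ 20 — no move.
That gives 1 winning move.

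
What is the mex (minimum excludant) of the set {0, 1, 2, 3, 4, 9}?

The values 0, 1, 2, 3, 4 are all present; 5 is the first non-negative integer missing from the set.

5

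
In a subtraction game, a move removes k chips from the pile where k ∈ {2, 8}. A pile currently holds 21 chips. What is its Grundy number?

Grundy values for subtraction set {2, 8}:
k:     0  1  2  3  4  5  6  7  8  9 10 11 12 13 14 15 16 17 18 19 20 21
g(k):  0  0  1  1  0  0  1  1  2  2  0  0  1  1  0  0  1  1  2  2  0  0
So g(21) = 0.

0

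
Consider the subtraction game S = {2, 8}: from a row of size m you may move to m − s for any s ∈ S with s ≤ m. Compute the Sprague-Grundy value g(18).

2

Build the Grundy sequence with g(k) = mex{g(k−s) : s ∈ {2, 8}, s ≤ k}:
k:     0  1  2  3  4  5  6  7  8  9 10 11 12 13 14 15 16 17 18
g(k):  0  0  1  1  0  0  1  1  2  2  0  0  1  1  0  0  1  1  2
So g(18) = 2.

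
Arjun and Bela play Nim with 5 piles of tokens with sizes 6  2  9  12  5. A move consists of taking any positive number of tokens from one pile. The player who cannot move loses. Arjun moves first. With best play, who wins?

Arjun wins

Compute the nim-sum pairwise:
6 ⊕ 2 = 4
4 ⊕ 9 = 13
13 ⊕ 12 = 1
1 ⊕ 5 = 4
The nim-sum is 4 ≠ 0, so this is an N-position: the player to move can win; Arjun has a winning move.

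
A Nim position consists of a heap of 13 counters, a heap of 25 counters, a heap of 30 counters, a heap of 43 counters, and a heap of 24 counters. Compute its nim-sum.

57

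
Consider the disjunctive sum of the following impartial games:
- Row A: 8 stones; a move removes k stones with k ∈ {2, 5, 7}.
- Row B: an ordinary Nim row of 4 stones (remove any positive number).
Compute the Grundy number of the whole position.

6

For row A, compute g(0), g(1), … with moves {2, 5, 7}:
k:     0  1  2  3  4  5  6  7  8
g(k):  0  0  1  1  0  2  1  3  2
So g(8) = 2.
Row B is a plain Nim row of size 4, so its Grundy value is 4.
By the Sprague-Grundy theorem, the Grundy value of a sum of independent games is the XOR of the component values.
Combined value = 2 ⊕ 4 = 6.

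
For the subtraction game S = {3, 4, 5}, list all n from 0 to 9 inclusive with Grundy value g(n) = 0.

Compute g(0), g(1), … for moves {3, 4, 5}:
g(0) = mex{} = 0
g(1) = mex{} = 0
g(2) = mex{} = 0
g(3) = mex{0} = 1
g(4) = mex{0} = 1
g(5) = mex{0} = 1
g(6) = mex{0,1} = 2
g(7) = mex{0,1} = 2
g(8) = mex{1} = 0
g(9) = mex{1,2} = 0
The P-positions (g = 0) in 0..9 are 0, 1, 2, 8, 9.

0, 1, 2, 8, 9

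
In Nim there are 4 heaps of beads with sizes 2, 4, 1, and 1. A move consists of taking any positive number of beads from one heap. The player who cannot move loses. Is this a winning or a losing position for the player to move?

Winning position

Compute the nim-sum pairwise:
2 XOR 4 = 6
6 XOR 1 = 7
7 XOR 1 = 6
The nim-sum is 6 ≠ 0, so this is an N-position: the player to move can win.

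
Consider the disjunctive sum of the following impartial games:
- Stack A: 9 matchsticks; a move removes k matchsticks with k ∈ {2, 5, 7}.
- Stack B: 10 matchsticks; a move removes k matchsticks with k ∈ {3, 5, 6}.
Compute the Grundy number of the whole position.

2

Build the Grundy sequence for stack A with g(k) = mex{g(k−s) : s ∈ {2, 5, 7}, s ≤ k}:
k:     0  1  2  3  4  5  6  7  8  9
g(k):  0  0  1  1  0  2  1  3  2  2
So g(9) = 2.
Grundy values for stack B (subtraction set {3, 5, 6}):
g(0) = mex{} = 0
g(1) = mex{} = 0
g(2) = mex{} = 0
g(3) = mex{0} = 1
g(4) = mex{0} = 1
g(5) = mex{0} = 1
g(6) = mex{0,1} = 2
g(7) = mex{0,1} = 2
g(8) = mex{0,1} = 2
g(9) = mex{1,2} = 0
g(10) = mex{1,2} = 0
So g(10) = 0.
By the Sprague-Grundy theorem, the Grundy value of a sum of independent games is the XOR of the component values.
Combined value = 2 ⊕ 0 = 2.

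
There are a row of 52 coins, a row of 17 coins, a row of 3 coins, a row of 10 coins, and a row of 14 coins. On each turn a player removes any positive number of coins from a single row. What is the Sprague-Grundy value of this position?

34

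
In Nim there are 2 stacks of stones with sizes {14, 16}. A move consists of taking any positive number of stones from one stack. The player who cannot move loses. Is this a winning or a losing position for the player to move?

In binary:
  01110  (14)
  10000  (16)
  -----
  11110  (30)
The nim-sum is 30 ≠ 0, so this is an N-position: the player to move can win.

Winning position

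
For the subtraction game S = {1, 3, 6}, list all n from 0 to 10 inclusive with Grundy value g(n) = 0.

0, 2, 4, 9

Grundy values for subtraction set {1, 3, 6}:
k:     0  1  2  3  4  5  6  7  8  9 10
g(k):  0  1  0  1  0  1  2  3  2  0  1
The P-positions (g = 0) in 0..10 are 0, 2, 4, 9.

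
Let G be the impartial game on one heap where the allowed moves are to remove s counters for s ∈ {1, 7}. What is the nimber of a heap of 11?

1

Compute g(0), g(1), … for moves {1, 7}:
g(0) = mex{} = 0
g(1) = mex{0} = 1
g(2) = mex{1} = 0
g(3) = mex{0} = 1
g(4) = mex{1} = 0
g(5) = mex{0} = 1
g(6) = mex{1} = 0
g(7) = mex{0} = 1
g(8) = mex{1} = 0
g(9) = mex{0} = 1
g(10) = mex{1} = 0
g(11) = mex{0} = 1
So g(11) = 1.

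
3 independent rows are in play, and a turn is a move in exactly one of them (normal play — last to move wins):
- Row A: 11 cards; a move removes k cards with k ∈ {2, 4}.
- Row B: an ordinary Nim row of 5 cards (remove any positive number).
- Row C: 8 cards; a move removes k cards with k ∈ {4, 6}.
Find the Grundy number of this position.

5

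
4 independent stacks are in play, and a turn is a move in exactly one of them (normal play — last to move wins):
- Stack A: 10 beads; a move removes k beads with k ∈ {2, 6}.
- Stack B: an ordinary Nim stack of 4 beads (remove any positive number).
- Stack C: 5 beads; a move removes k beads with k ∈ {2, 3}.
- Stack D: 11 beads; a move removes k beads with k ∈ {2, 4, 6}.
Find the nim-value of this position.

Build the Grundy sequence for stack A with g(k) = mex{g(k−s) : s ∈ {2, 6}, s ≤ k}:
k:     0  1  2  3  4  5  6  7  8  9 10
g(k):  0  0  1  1  0  0  1  1  0  0  1
So g(10) = 1.
Stack B is a plain Nim stack of size 4, so its Grundy value is 4.
Build the Grundy sequence for stack C with g(k) = mex{g(k−s) : s ∈ {2, 3}, s ≤ k}:
g(0) = mex{} = 0
g(1) = mex{} = 0
g(2) = mex{0} = 1
g(3) = mex{0} = 1
g(4) = mex{0,1} = 2
g(5) = mex{1} = 0
So g(5) = 0.
For stack D, compute g(0), g(1), … with moves {2, 4, 6}:
k:     0  1  2  3  4  5  6  7  8  9 10 11
g(k):  0  0  1  1  2  2  3  3  0  0  1  1
So g(11) = 1.
By the Sprague-Grundy theorem, the Grundy value of a sum of independent games is the XOR of the component values.
Combined value = 1 ⊕ 4 ⊕ 0 ⊕ 1 = 4.

4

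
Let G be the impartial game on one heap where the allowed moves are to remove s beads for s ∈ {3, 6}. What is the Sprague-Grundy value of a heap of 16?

Grundy values for subtraction set {3, 6}:
k:     0  1  2  3  4  5  6  7  8  9 10 11 12 13 14 15 16
g(k):  0  0  0  1  1  1  2  2  2  0  0  0  1  1  1  2  2
So g(16) = 2.

2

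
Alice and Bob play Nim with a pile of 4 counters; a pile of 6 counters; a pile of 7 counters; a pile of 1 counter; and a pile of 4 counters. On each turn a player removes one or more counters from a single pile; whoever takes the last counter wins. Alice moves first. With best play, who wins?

Bob wins

Compute the nim-sum pairwise:
4 XOR 6 = 2
2 XOR 7 = 5
5 XOR 1 = 4
4 XOR 4 = 0
The nim-sum is 0, so this is a P-position: the player to move is in a losing position under optimal play; Alice is about to move from it and so loses — Bob wins.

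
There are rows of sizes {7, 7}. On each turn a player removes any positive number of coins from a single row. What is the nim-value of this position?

0

Nim-sum: 7 XOR 7 = 0.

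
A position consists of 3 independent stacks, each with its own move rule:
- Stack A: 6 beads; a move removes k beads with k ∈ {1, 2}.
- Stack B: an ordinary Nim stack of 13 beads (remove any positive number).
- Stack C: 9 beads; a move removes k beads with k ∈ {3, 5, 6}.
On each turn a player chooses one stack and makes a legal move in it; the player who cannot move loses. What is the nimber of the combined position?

13

Build the Grundy sequence for stack A with g(k) = mex{g(k−s) : s ∈ {1, 2}, s ≤ k}:
g(0) = mex{} = 0
g(1) = mex{0} = 1
g(2) = mex{0,1} = 2
g(3) = mex{1,2} = 0
g(4) = mex{0,2} = 1
g(5) = mex{0,1} = 2
g(6) = mex{1,2} = 0
So g(6) = 0.
Stack B is a plain Nim stack of size 13, so its Grundy value is 13.
Grundy values for stack C (subtraction set {3, 5, 6}):
k:     0  1  2  3  4  5  6  7  8  9
g(k):  0  0  0  1  1  1  2  2  2  0
So g(9) = 0.
By the Sprague-Grundy theorem, the Grundy value of a sum of independent games is the XOR of the component values.
Combined value = 0 ⊕ 13 ⊕ 0 = 13.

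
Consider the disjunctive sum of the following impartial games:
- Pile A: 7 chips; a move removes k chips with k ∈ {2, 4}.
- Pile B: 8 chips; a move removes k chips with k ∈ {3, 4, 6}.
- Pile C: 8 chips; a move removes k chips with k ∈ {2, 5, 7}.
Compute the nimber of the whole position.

Build the Grundy sequence for pile A with g(k) = mex{g(k−s) : s ∈ {2, 4}, s ≤ k}:
k:     0  1  2  3  4  5  6  7
g(k):  0  0  1  1  2  2  0  0
So g(7) = 0.
Build the Grundy sequence for pile B with g(k) = mex{g(k−s) : s ∈ {3, 4, 6}, s ≤ k}:
g(0) = mex{} = 0
g(1) = mex{} = 0
g(2) = mex{} = 0
g(3) = mex{0} = 1
g(4) = mex{0} = 1
g(5) = mex{0} = 1
g(6) = mex{0,1} = 2
g(7) = mex{0,1} = 2
g(8) = mex{0,1} = 2
So g(8) = 2.
Grundy values for pile C (subtraction set {2, 5, 7}):
k:     0  1  2  3  4  5  6  7  8
g(k):  0  0  1  1  0  2  1  3  2
So g(8) = 2.
By the Sprague-Grundy theorem, the Grundy value of a sum of independent games is the XOR of the component values.
Combined value = 0 XOR 2 XOR 2 = 0.

0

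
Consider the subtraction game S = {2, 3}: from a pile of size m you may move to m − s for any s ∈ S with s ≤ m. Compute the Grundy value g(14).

2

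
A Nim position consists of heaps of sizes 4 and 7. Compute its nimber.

3

Write each in binary and XOR column by column:
  100  (4)
  111  (7)
  ---
  011  (3)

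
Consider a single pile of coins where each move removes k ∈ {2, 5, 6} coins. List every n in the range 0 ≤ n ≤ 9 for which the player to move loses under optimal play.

0, 1, 4, 8

Compute g(0), g(1), … for moves {2, 5, 6}:
g(0) = mex{} = 0
g(1) = mex{} = 0
g(2) = mex{0} = 1
g(3) = mex{0} = 1
g(4) = mex{1} = 0
g(5) = mex{0,1} = 2
g(6) = mex{0} = 1
g(7) = mex{0,1,2} = 3
g(8) = mex{1} = 0
g(9) = mex{0,1,3} = 2
The P-positions (g = 0) in 0..9 are 0, 1, 4, 8.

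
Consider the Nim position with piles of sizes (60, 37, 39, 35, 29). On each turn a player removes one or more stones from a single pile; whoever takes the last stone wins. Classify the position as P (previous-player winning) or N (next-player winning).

P-position

Compute the nim-sum pairwise:
60 XOR 37 = 25
25 XOR 39 = 62
62 XOR 35 = 29
29 XOR 29 = 0
The nim-sum is 0, so this is a P-position: the player to move is in a losing position under optimal play.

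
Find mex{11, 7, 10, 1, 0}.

2

The values 0, 1 are all present; 2 is the first non-negative integer missing from the set.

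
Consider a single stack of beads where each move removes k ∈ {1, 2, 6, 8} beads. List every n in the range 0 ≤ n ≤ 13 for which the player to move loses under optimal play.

0, 3, 7, 10

Grundy values for subtraction set {1, 2, 6, 8}:
k:     0  1  2  3  4  5  6  7  8  9 10 11 12 13
g(k):  0  1  2  0  1  2  3  0  1  2  0  1  2  3
The P-positions (g = 0) in 0..13 are 0, 3, 7, 10.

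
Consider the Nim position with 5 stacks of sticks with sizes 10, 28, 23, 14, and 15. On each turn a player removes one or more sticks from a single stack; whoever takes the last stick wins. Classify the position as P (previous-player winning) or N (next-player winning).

Nim-sum: 10 ^ 28 ^ 23 ^ 14 ^ 15 = 0.
The nim-sum is 0, so this is a P-position: the player to move is in a losing position under optimal play.

P-position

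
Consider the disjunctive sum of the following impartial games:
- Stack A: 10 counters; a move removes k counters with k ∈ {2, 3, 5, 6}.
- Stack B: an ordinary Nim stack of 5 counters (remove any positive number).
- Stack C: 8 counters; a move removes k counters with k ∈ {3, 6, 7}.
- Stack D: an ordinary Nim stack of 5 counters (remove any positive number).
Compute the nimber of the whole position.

3

Build the Grundy sequence for stack A with g(k) = mex{g(k−s) : s ∈ {2, 3, 5, 6}, s ≤ k}:
g(0) = mex{} = 0
g(1) = mex{} = 0
g(2) = mex{0} = 1
g(3) = mex{0} = 1
g(4) = mex{0,1} = 2
g(5) = mex{0,1} = 2
g(6) = mex{0,1,2} = 3
g(7) = mex{0,1,2} = 3
g(8) = mex{1,2,3} = 0
g(9) = mex{1,2,3} = 0
g(10) = mex{0,2,3} = 1
So g(10) = 1.
Stack B is a plain Nim stack of size 5, so its Grundy value is 5.
Build the Grundy sequence for stack C with g(k) = mex{g(k−s) : s ∈ {3, 6, 7}, s ≤ k}:
g(0) = mex{} = 0
g(1) = mex{} = 0
g(2) = mex{} = 0
g(3) = mex{0} = 1
g(4) = mex{0} = 1
g(5) = mex{0} = 1
g(6) = mex{0,1} = 2
g(7) = mex{0,1} = 2
g(8) = mex{0,1} = 2
So g(8) = 2.
Stack D is a plain Nim stack of size 5, so its Grundy value is 5.
By the Sprague-Grundy theorem, the Grundy value of a sum of independent games is the XOR of the component values.
Combined value = 1 ⊕ 5 ⊕ 2 ⊕ 5 = 3.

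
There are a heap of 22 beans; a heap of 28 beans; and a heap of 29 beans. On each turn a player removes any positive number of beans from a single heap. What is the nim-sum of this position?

23

Bitwise XOR of the heap sizes:
  10110  (22)
  11100  (28)
  11101  (29)
  -----
  10111  (23)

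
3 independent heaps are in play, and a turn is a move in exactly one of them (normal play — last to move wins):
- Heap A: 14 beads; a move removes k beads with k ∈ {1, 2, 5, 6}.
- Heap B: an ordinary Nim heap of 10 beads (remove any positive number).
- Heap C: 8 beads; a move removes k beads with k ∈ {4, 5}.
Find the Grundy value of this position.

For heap A, compute g(0), g(1), … with moves {1, 2, 5, 6}:
g(0) = mex{} = 0
g(1) = mex{0} = 1
g(2) = mex{0,1} = 2
g(3) = mex{1,2} = 0
g(4) = mex{0,2} = 1
g(5) = mex{0,1} = 2
g(6) = mex{0,1,2} = 3
g(7) = mex{1,2,3} = 0
g(8) = mex{0,2,3} = 1
g(9) = mex{0,1} = 2
g(10) = mex{1,2} = 0
g(11) = mex{0,2,3} = 1
g(12) = mex{0,1,3} = 2
g(13) = mex{0,1,2} = 3
g(14) = mex{1,2,3} = 0
So g(14) = 0.
Heap B is a plain Nim heap of size 10, so its Grundy value is 10.
Build the Grundy sequence for heap C with g(k) = mex{g(k−s) : s ∈ {4, 5}, s ≤ k}:
g(0) = mex{} = 0
g(1) = mex{} = 0
g(2) = mex{} = 0
g(3) = mex{} = 0
g(4) = mex{0} = 1
g(5) = mex{0} = 1
g(6) = mex{0} = 1
g(7) = mex{0} = 1
g(8) = mex{0,1} = 2
So g(8) = 2.
The value of a disjunctive sum is the nim-sum of the parts.
Combined value = 0 ⊕ 10 ⊕ 2 = 8.

8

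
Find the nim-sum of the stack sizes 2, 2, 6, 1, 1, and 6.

0

Compute the nim-sum pairwise:
2 ⊕ 2 = 0
0 ⊕ 6 = 6
6 ⊕ 1 = 7
7 ⊕ 1 = 6
6 ⊕ 6 = 0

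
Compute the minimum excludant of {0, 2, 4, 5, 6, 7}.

1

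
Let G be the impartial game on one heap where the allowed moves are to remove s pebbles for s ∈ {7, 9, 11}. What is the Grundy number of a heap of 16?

Compute g(0), g(1), … for moves {7, 9, 11}:
k:     0  1  2  3  4  5  6  7  8  9 10 11 12 13 14 15 16
g(k):  0  0  0  0  0  0  0  1  1  1  1  1  1  1  2  2  2
So g(16) = 2.

2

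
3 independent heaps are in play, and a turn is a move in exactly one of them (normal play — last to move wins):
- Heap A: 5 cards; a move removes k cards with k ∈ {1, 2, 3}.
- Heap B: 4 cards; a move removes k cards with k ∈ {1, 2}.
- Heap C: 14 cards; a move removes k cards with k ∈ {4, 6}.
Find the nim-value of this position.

For heap A, compute g(0), g(1), … with moves {1, 2, 3}:
g(0) = mex{} = 0
g(1) = mex{0} = 1
g(2) = mex{0,1} = 2
g(3) = mex{0,1,2} = 3
g(4) = mex{1,2,3} = 0
g(5) = mex{0,2,3} = 1
So g(5) = 1.
For heap B, compute g(0), g(1), … with moves {1, 2}:
k:     0  1  2  3  4
g(k):  0  1  2  0  1
So g(4) = 1.
For heap C, compute g(0), g(1), … with moves {4, 6}:
g(0) = mex{} = 0
g(1) = mex{} = 0
g(2) = mex{} = 0
g(3) = mex{} = 0
g(4) = mex{0} = 1
g(5) = mex{0} = 1
g(6) = mex{0} = 1
g(7) = mex{0} = 1
g(8) = mex{0,1} = 2
g(9) = mex{0,1} = 2
g(10) = mex{1} = 0
g(11) = mex{1} = 0
g(12) = mex{1,2} = 0
g(13) = mex{1,2} = 0
g(14) = mex{0,2} = 1
So g(14) = 1.
The value of a disjunctive sum is the nim-sum of the parts.
Combined value = 1 ⊕ 1 ⊕ 1 = 1.

1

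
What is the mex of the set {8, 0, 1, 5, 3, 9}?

2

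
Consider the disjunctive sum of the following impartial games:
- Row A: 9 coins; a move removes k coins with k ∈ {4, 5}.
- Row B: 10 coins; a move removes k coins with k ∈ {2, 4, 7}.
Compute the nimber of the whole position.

2

For row A, compute g(0), g(1), … with moves {4, 5}:
g(0) = mex{} = 0
g(1) = mex{} = 0
g(2) = mex{} = 0
g(3) = mex{} = 0
g(4) = mex{0} = 1
g(5) = mex{0} = 1
g(6) = mex{0} = 1
g(7) = mex{0} = 1
g(8) = mex{0,1} = 2
g(9) = mex{1} = 0
So g(9) = 0.
For row B, compute g(0), g(1), … with moves {2, 4, 7}:
k:     0  1  2  3  4  5  6  7  8  9 10
g(k):  0  0  1  1  2  2  0  3  1  0  2
So g(10) = 2.
The value of a disjunctive sum is the nim-sum of the parts.
Combined value = 0 XOR 2 = 2.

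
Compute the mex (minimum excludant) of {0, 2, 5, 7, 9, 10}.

0 is in the set but 1 is not, so the mex is 1.

1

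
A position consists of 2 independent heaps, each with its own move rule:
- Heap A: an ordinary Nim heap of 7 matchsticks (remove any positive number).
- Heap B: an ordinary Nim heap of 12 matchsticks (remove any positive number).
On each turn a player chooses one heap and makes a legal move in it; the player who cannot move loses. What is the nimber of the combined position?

Heap A is a plain Nim heap of size 7, so its Grundy value is 7.
Heap B is a plain Nim heap of size 12, so its Grundy value is 12.
By the Sprague-Grundy theorem, the Grundy value of a sum of independent games is the XOR of the component values.
Combined value = 7 ⊕ 12 = 11.

11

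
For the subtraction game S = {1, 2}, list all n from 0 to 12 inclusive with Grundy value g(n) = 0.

0, 3, 6, 9, 12

Grundy values for subtraction set {1, 2}:
k:     0  1  2  3  4  5  6  7  8  9 10 11 12
g(k):  0  1  2  0  1  2  0  1  2  0  1  2  0
The P-positions (g = 0) in 0..12 are 0, 3, 6, 9, 12.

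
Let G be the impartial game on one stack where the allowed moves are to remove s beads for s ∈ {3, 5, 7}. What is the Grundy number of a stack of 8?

Build the Grundy sequence with g(k) = mex{g(k−s) : s ∈ {3, 5, 7}, s ≤ k}:
g(0) = mex{} = 0
g(1) = mex{} = 0
g(2) = mex{} = 0
g(3) = mex{0} = 1
g(4) = mex{0} = 1
g(5) = mex{0} = 1
g(6) = mex{0,1} = 2
g(7) = mex{0,1} = 2
g(8) = mex{0,1} = 2
So g(8) = 2.

2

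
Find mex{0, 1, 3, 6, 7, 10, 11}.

2

The values 0, 1 are all present; 2 is the first non-negative integer missing from the set.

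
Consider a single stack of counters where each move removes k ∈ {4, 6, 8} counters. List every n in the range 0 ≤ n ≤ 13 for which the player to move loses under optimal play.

Grundy values for subtraction set {4, 6, 8}:
k:     0  1  2  3  4  5  6  7  8  9 10 11 12 13
g(k):  0  0  0  0  1  1  1  1  2  2  2  2  0  0
The P-positions (g = 0) in 0..13 are 0, 1, 2, 3, 12, 13.

0, 1, 2, 3, 12, 13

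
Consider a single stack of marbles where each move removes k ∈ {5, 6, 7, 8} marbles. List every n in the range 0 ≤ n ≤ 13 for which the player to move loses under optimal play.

0, 1, 2, 3, 4, 13

Build the Grundy sequence with g(k) = mex{g(k−s) : s ∈ {5, 6, 7, 8}, s ≤ k}:
g(0) = mex{} = 0
g(1) = mex{} = 0
g(2) = mex{} = 0
g(3) = mex{} = 0
g(4) = mex{} = 0
g(5) = mex{0} = 1
g(6) = mex{0} = 1
g(7) = mex{0} = 1
g(8) = mex{0} = 1
g(9) = mex{0} = 1
g(10) = mex{0,1} = 2
g(11) = mex{0,1} = 2
g(12) = mex{0,1} = 2
g(13) = mex{1} = 0
The P-positions (g = 0) in 0..13 are 0, 1, 2, 3, 4, 13.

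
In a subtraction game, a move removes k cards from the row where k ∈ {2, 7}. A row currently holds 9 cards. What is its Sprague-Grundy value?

0

Build the Grundy sequence with g(k) = mex{g(k−s) : s ∈ {2, 7}, s ≤ k}:
g(0) = mex{} = 0
g(1) = mex{} = 0
g(2) = mex{0} = 1
g(3) = mex{0} = 1
g(4) = mex{1} = 0
g(5) = mex{1} = 0
g(6) = mex{0} = 1
g(7) = mex{0} = 1
g(8) = mex{0,1} = 2
g(9) = mex{1} = 0
So g(9) = 0.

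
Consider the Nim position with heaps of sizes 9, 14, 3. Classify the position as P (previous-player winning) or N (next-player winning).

N-position

Compute the nim-sum pairwise:
9 ⊕ 14 = 7
7 ⊕ 3 = 4
The nim-sum is 4 ≠ 0, so this is an N-position: the player to move can win.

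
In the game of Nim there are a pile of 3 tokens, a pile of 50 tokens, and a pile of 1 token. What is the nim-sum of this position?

48

Compute the nim-sum pairwise:
3 ^ 50 = 49
49 ^ 1 = 48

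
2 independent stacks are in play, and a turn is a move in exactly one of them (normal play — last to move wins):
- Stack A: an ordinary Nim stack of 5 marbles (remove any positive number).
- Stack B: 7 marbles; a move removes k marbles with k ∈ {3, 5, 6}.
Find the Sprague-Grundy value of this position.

7

Stack A is a plain Nim stack of size 5, so its Grundy value is 5.
Build the Grundy sequence for stack B with g(k) = mex{g(k−s) : s ∈ {3, 5, 6}, s ≤ k}:
k:     0  1  2  3  4  5  6  7
g(k):  0  0  0  1  1  1  2  2
So g(7) = 2.
The value of a disjunctive sum is the nim-sum of the parts.
Combined value = 5 ⊕ 2 = 7.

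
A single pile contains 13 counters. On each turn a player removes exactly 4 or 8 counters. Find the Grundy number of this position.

0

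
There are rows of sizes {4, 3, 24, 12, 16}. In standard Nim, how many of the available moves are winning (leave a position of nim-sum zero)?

1

Nim-sum: 4 XOR 3 XOR 24 XOR 12 XOR 16 = 3.
The overall nim-sum is X = 3. A row of size p has a winning move iff p XOR X < p (reduce it to p XOR X).
  4: 4 XOR 3 = 7 ≥ 4 — no move.
  3: 3 XOR 3 = 0 < 3 — winning move (to 0).
  24: 24 XOR 3 = 27 ≥ 24 — no move.
  12: 12 XOR 3 = 15 ≥ 12 — no move.
  16: 16 XOR 3 = 19 ≥ 16 — no move.
That gives 1 winning move.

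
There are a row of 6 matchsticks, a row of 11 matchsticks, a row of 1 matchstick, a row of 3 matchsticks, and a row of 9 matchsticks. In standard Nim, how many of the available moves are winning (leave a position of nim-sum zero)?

1

Write each in binary and XOR column by column:
  0110  (6)
  1011  (11)
  0001  (1)
  0011  (3)
  1001  (9)
  ----
  0110  (6)
The overall nim-sum is X = 6. A row of size p has a winning move iff p XOR X < p (reduce it to p XOR X).
  6: 6 XOR 6 = 0 < 6 — winning move (to 0).
  11: 11 XOR 6 = 13 ≥ 11 — no move.
  1: 1 XOR 6 = 7 ≥ 1 — no move.
  3: 3 XOR 6 = 5 ≥ 3 — no move.
  9: 9 XOR 6 = 15 ≥ 9 — no move.
That gives 1 winning move.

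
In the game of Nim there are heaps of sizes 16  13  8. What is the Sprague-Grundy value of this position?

Compute the nim-sum pairwise:
16 ^ 13 = 29
29 ^ 8 = 21

21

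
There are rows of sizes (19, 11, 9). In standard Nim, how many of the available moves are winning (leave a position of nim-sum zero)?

1

Write each in binary and XOR column by column:
  10011  (19)
  01011  (11)
  01001  (9)
  -----
  10001  (17)
The overall nim-sum is X = 17. A row of size p has a winning move iff p XOR X < p (reduce it to p XOR X).
  19: 19 XOR 17 = 2 < 19 — winning move (to 2).
  11: 11 XOR 17 = 26 ≥ 11 — no move.
  9: 9 XOR 17 = 24 ≥ 9 — no move.
That gives 1 winning move.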